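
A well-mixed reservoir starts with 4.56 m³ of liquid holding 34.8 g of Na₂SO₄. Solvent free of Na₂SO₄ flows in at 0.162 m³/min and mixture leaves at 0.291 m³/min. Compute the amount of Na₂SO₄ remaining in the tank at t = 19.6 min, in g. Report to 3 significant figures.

5.62 g

Total volume: dV/dt = Q_in − Q_out = -0.12900 m³/min, so V(t) = 4.56 − 0.12900 t and V(19.6) = 2.0316 m³.
No Na₂SO₄ enters, so dm/dt = −Q_out · (m/V).
Separate: dm/m = −Q_out dt/V(t) ⇒ ln(m/m₀) = −(Q_out/(Q_in−Q_out)) ln(V/V₀).
m = m₀ (V₀/V)^(Q_out/(Q_in−Q_out)) = 34.8 × (4.56/2.0316)^(-2.2558) = 5.6170 g.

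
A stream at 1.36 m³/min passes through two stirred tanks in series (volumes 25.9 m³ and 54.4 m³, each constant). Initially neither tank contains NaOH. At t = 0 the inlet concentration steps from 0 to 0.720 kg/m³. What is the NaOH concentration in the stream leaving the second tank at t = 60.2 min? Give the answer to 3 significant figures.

0.443 kg/m³

Species balance on tank i: dCᵢ/dt = (Cᵢ₋₁ − Cᵢ)/τᵢ with τᵢ = Vᵢ/Q.
τ₁ = 25.9/1.36 = 19.044 min; τ₂ = 54.4/1.36 = 40.000 min.
Tank 1: C₁ = C_in(1 − e^(−t/τ₁)). Tank 2 (τ₁ ≠ τ₂): C₂ = C_in[1 − (τ₁ e^(−t/τ₁) − τ₂ e^(−t/τ₂))/(τ₁ − τ₂)].
At t = 60.2: e^(−t/τ₁) = 0.042380, e^(−t/τ₂) = 0.22202.
C₂ = 0.720·[1 − (19.044·0.042380 − 40.000·0.22202)/(-20.956)] = 0.720·0.61473 = 0.44261 kg/m³.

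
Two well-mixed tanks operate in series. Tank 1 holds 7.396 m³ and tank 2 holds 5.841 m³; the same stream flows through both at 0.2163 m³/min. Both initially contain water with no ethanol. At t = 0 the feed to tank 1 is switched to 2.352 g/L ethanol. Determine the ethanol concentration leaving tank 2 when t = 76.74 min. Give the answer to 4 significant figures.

Each tank obeys Vᵢ dCᵢ/dt = Q(Cᵢ₋₁ − Cᵢ), so τᵢ = Vᵢ/Q.
τ₁ = 7.396/0.2163 = 34.1933 min; τ₂ = 5.841/0.2163 = 27.0042 min.
Solving the cascade with C₁(0)=C₂(0)=0 gives C₂(t) = C_in[1 − (τ₁ e^(−t/τ₁) − τ₂ e^(−t/τ₂))/(τ₁ − τ₂)].
At t = 76.74: e^(−t/τ₁) = 0.106001, e^(−t/τ₂) = 0.0583215.
C₂ = 2.352·[1 − (34.1933·0.106001 − 27.0042·0.0583215)/(7.18909)] = 2.352·0.714900 = 1.68144 g/L.

1.681 g/L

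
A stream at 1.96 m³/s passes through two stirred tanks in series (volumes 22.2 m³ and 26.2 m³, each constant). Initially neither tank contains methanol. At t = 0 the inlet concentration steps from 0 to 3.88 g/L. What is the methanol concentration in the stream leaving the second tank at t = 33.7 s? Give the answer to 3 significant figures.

2.94 g/L

Time constants: τᵢ = Vᵢ/Q for each well-mixed tank.
τ₁ = 22.2/1.96 = 11.327 s; τ₂ = 26.2/1.96 = 13.367 s.
Solving the cascade with C₁(0)=C₂(0)=0 gives C₂(t) = C_in[1 − (τ₁ e^(−t/τ₁) − τ₂ e^(−t/τ₂))/(τ₁ − τ₂)].
At t = 33.7: e^(−t/τ₁) = 0.051031, e^(−t/τ₂) = 0.080374.
C₂ = 3.88·[1 − (11.327·0.051031 − 13.367·0.080374)/(-2.0408)] = 3.88·0.75678 = 2.9363 g/L.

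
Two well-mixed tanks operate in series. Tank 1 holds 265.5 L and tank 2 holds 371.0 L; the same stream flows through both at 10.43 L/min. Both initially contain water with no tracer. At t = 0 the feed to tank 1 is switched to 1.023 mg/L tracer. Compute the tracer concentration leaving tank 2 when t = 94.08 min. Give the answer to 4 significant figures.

Each tank obeys Vᵢ dCᵢ/dt = Q(Cᵢ₋₁ − Cᵢ), so τᵢ = Vᵢ/Q.
τ₁ = 265.5/10.43 = 25.4554 min; τ₂ = 371.0/10.43 = 35.5705 min.
Solving the cascade with C₁(0)=C₂(0)=0 gives C₂(t) = C_in[1 − (τ₁ e^(−t/τ₁) − τ₂ e^(−t/τ₂))/(τ₁ − τ₂)].
At t = 94.08: e^(−t/τ₁) = 0.0248258, e^(−t/τ₂) = 0.0710131.
C₂ = 1.023·[1 − (25.4554·0.0248258 − 35.5705·0.0710131)/(-10.1151)] = 1.023·0.812752 = 0.831446 mg/L.

0.8314 mg/L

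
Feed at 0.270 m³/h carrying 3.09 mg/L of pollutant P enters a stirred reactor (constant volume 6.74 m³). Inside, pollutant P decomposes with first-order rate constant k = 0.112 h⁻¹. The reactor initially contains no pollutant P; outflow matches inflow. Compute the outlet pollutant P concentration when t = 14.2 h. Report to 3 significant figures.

0.720 mg/L

Accumulation = in − out − consumed: V dC/dt = Q C_in − Q C − k V C.
dC/dt = (Q/V) C_in − (Q/V + k) C; effective rate a = Q/V + k = 0.040059 + 0.112 = 0.15206 h⁻¹.
C_ss = Q C_in/(Q + kV) = 0.81405 mg/L; C(t) = C_ss + (C₀ − C_ss) e^(−a t).
C(14.2) = 0.81405 + (-0.81405)·e^(−0.15206·14.2) = 0.81405 + (-0.81405)·0.11541 = 0.72010 mg/L.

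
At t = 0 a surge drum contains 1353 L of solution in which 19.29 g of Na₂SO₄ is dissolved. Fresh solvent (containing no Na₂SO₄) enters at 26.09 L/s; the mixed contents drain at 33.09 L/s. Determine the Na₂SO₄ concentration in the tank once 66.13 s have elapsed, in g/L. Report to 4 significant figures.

0.002994 g/L

Let m(t) be the amount of Na₂SO₄. Volume: V(t) = V₀ + (Q_in − Q_out) t = 1353 − 7.00000 t; V(66.13) = 890.090 L.
Solute balance: dm/dt = 0 − Q_out C = −Q_out m/V(t).
dm/m = −Q_out dt/(V₀ − 7.00000 t); integrating gives ln(m/m₀) = −(Q_out/(Q_in−Q_out)) ln(V/V₀).
m = m₀ (V₀/V)^(Q_out/(Q_in−Q_out)) = 19.29 × (1353/890.090)^(-4.72714) = 2.66462 g.
C = m/V = 2.66462/890.090 = 0.00299366 g/L.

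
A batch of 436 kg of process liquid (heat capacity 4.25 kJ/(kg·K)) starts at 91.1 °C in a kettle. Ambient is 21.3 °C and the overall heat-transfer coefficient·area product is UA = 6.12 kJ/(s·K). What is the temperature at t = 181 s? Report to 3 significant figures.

Energy balance: M c_p dT/dt = −UA(T − T_amb).
dT/dt = (T_ss − T)/τ with T_ss = T_amb = 21.300 °C, τ = M c_p/UA = 436·4.25/6.12 = 302.78 s.
Solution: T(t) = T_ss + (T₀ − T_ss) e^(−t/τ).
T(181) = 21.300 + (69.800)·0.55002 = 59.691 °C.

59.7 °C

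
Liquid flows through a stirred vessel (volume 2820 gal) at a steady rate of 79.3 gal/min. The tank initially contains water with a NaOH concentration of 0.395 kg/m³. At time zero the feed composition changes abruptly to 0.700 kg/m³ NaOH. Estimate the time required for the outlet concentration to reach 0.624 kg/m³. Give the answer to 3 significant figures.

49.4 min

Species balance: V dC/dt = Q(C_in − C) ⇒ τ = V/Q = 35.561 min.
C(t) = C_in + (C₀ − C_in) e^(−t/τ). Set C = 0.624 and solve for t:
e^(−t/τ) = (C − C_in)/(C₀ − C_in) = (0.624 − 0.700)/(0.395 − 0.700) = 0.24918
t = −τ ln(…) = 35.561 × 1.3896 = 49.415 min.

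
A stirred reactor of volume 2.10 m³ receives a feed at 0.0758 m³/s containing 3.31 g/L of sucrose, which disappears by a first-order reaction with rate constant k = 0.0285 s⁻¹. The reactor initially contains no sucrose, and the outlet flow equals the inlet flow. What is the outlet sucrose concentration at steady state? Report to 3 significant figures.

Accumulation = in − out − consumed: V dC/dt = Q C_in − Q C − k V C.
Steady state (dC/dt = 0): C_ss = Q C_in/(Q + kV) = C_in/(1 + kV/Q).
C_ss = 0.0758·3.31/(0.0758 + 0.0285·2.10) = 0.25090/0.13565 = 1.8496 g/L.

1.85 g/L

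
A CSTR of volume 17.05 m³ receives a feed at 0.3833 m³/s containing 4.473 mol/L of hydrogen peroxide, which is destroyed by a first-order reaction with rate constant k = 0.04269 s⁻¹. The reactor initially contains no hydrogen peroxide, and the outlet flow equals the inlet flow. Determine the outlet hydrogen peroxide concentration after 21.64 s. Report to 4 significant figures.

V dC/dt = Q(C_in − C) − k V C.
This is linear with rate a = Q/V + k = 0.0651709 s⁻¹.
C_ss = Q C_in/(Q + kV) = 1.54298 mol/L; C(t) = C_ss + (C₀ − C_ss) e^(−a t).
C(21.64) = 1.54298 + (-1.54298)·e^(−0.0651709·21.64) = 1.54298 + (-1.54298)·0.244070 = 1.16638 mol/L.

1.166 mol/L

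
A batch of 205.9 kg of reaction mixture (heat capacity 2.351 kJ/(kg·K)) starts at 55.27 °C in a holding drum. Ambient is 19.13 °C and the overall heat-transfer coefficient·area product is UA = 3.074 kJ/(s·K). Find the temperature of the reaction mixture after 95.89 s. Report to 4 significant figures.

Lumped-capacitance energy balance: M c_p dT/dt = UA(T_amb − T).
dT/dt = (T_ss − T)/τ with T_ss = T_amb = 19.1300 °C, τ = M c_p/UA = 205.9·2.351/3.074 = 157.473 s.
Solution: T(t) = T_ss + (T₀ − T_ss) e^(−t/τ).
T(95.89) = 19.1300 + (36.1400)·0.543932 = 38.7877 °C.

38.79 °C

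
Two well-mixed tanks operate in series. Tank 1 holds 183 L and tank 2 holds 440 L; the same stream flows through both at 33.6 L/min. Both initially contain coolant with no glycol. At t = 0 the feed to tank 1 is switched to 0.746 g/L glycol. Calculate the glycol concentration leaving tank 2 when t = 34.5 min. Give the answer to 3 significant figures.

0.655 g/L

Each tank obeys Vᵢ dCᵢ/dt = Q(Cᵢ₋₁ − Cᵢ), so τᵢ = Vᵢ/Q.
τ₁ = 183/33.6 = 5.4464 min; τ₂ = 440/33.6 = 13.095 min.
Solving the cascade with C₁(0)=C₂(0)=0 gives C₂(t) = C_in[1 − (τ₁ e^(−t/τ₁) − τ₂ e^(−t/τ₂))/(τ₁ − τ₂)].
At t = 34.5: e^(−t/τ₁) = 0.0017742, e^(−t/τ₂) = 0.071752.
C₂ = 0.746·[1 − (5.4464·0.0017742 − 13.095·0.071752)/(-7.6488)] = 0.746·0.87842 = 0.65530 g/L.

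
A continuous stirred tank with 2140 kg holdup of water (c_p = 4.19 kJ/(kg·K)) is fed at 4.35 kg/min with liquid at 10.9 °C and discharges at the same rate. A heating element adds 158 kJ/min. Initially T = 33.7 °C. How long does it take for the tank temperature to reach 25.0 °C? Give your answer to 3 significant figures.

470 min

Heat balance on the well-mixed liquid: M c_p dT/dt = ṁ c_p (T_in − T) + 158.
τ = M/ṁ = 491.95 min; T_ss = T_in + Q̇/(ṁ c_p) = 19.569 °C.
T(t) = T_ss + (T₀ − T_ss) e^(−t/τ). Set T = 25.0:
e^(−t/τ) = (25.0 − 19.569)/(33.7 − 19.569) = 0.38435
t = −491.95 · ln(0.38435) = 470.41 min.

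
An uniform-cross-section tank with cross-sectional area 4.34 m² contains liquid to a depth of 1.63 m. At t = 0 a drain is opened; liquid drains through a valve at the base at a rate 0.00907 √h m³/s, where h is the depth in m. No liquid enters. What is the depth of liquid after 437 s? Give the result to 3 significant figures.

With no inflow, A dh/dt = −0.00907 √h.
This is separable: 2 d(√h)/dt = −0.00907/A, so √h = √h₀ − (0.00907/(2A)) t.
√h = √1.63 − 0.00907·437/(2·4.34) = 1.2767 − 0.45663 = 0.82008.
h = 0.82008² = 0.67253 m.

0.673 m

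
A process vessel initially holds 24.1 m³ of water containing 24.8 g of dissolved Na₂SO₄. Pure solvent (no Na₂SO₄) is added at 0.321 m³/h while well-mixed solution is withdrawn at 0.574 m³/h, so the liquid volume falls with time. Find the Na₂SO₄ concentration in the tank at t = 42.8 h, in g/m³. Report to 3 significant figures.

0.483 g/m³

Total volume: dV/dt = Q_in − Q_out = -0.25300 m³/h, so V(t) = 24.1 − 0.25300 t and V(42.8) = 13.272 m³.
No Na₂SO₄ enters, so dm/dt = −Q_out · (m/V).
Separate: dm/m = −Q_out dt/V(t) ⇒ ln(m/m₀) = −(Q_out/(Q_in−Q_out)) ln(V/V₀).
m = m₀ (V₀/V)^(Q_out/(Q_in−Q_out)) = 24.8 × (24.1/13.272)^(-2.2688) = 6.4066 g.
C = m/V = 6.4066/13.272 = 0.48273 g/m³.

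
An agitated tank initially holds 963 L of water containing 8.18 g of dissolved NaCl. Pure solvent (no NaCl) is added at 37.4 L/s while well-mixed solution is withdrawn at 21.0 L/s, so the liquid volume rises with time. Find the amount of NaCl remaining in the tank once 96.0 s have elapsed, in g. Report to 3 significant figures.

Let m(t) be the amount of NaCl. Volume: V(t) = V₀ + (Q_in − Q_out) t = 963 + 16.400 t; V(96.0) = 2537.4 L.
Solute balance: dm/dt = 0 − Q_out C = −Q_out m/V(t).
dm/m = −Q_out dt/(V₀ + 16.400 t); integrating gives ln(m/m₀) = −(Q_out/(Q_in−Q_out)) ln(V/V₀).
m = m₀ (V₀/V)^(Q_out/(Q_in−Q_out)) = 8.18 × (963/2537.4)^(1.2805) = 2.3658 g.

2.37 g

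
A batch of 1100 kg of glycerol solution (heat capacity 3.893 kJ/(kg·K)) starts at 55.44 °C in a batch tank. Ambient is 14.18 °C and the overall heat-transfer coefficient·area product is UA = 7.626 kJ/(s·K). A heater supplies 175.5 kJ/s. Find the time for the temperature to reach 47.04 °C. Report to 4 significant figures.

Lumped-capacitance energy balance: M c_p dT/dt = UA(T_amb − T) + Q̇.
τ = M c_p/UA = 561.539 s; T_ss = T_amb + Q̇/UA = 14.18 + 175.5/7.626 = 37.1934 °C.
T(t) = T_ss + (T₀ − T_ss)e^(−t/τ); set T = 47.04:
t = −τ ln[(T − T_ss)/(T₀ − T_ss)] = −561.539 · ln(0.539641) = 346.386 s.

346.4 s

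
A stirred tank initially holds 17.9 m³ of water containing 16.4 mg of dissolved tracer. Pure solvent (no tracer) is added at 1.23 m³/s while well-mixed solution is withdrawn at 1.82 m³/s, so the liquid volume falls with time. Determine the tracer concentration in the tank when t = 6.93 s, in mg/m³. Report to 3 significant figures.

Let m(t) be the amount of tracer. Volume: V(t) = V₀ + (Q_in − Q_out) t = 17.9 − 0.59000 t; V(6.93) = 13.811 m³.
No tracer enters, so dm/dt = −Q_out · (m/V).
dm/m = −Q_out dt/(V₀ − 0.59000 t); integrating gives ln(m/m₀) = −(Q_out/(Q_in−Q_out)) ln(V/V₀).
m = m₀ (V₀/V)^(Q_out/(Q_in−Q_out)) = 16.4 × (17.9/13.811)^(-3.0847) = 7.3696 mg.
C = m/V = 7.3696/13.811 = 0.53359 mg/m³.

0.534 mg/m³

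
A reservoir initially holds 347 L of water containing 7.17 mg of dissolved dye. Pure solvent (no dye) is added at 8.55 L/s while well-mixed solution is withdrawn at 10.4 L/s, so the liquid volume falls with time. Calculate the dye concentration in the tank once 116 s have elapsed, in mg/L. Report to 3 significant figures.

0.000241 mg/L

Total volume: dV/dt = Q_in − Q_out = -1.8500 L/s, so V(t) = 347 − 1.8500 t and V(116) = 132.40 L.
Solute balance: dm/dt = 0 − Q_out C = −Q_out m/V(t).
Separate: dm/m = −Q_out dt/V(t) ⇒ ln(m/m₀) = −(Q_out/(Q_in−Q_out)) ln(V/V₀).
m = m₀ (V₀/V)^(Q_out/(Q_in−Q_out)) = 7.17 × (347/132.40)^(-5.6216) = 0.031857 mg.
C = m/V = 0.031857/132.40 = 0.00024061 mg/L.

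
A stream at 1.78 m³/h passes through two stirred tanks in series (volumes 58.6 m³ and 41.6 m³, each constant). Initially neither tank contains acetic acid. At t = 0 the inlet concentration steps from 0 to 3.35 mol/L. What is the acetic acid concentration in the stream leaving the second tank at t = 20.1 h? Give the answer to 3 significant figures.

Time constants: τᵢ = Vᵢ/Q for each well-mixed tank.
τ₁ = 58.6/1.78 = 32.921 h; τ₂ = 41.6/1.78 = 23.371 h.
Tank 1: C₁ = C_in(1 − e^(−t/τ₁)). Tank 2 (τ₁ ≠ τ₂): C₂ = C_in[1 − (τ₁ e^(−t/τ₁) − τ₂ e^(−t/τ₂))/(τ₁ − τ₂)].
At t = 20.1: e^(−t/τ₁) = 0.54305, e^(−t/τ₂) = 0.42314.
C₂ = 3.35·[1 − (32.921·0.54305 − 23.371·0.42314)/(9.5506)] = 3.35·0.16351 = 0.54777 mol/L.

0.548 mol/L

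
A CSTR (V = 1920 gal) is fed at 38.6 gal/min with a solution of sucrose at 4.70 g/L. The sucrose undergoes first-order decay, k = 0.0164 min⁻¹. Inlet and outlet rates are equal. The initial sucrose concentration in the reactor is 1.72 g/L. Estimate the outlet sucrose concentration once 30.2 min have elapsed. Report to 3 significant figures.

Accumulation = in − out − consumed: V dC/dt = Q C_in − Q C − k V C.
dC/dt = (Q/V) C_in − (Q/V + k) C; effective rate a = Q/V + k = 0.020104 + 0.0164 = 0.036504 min⁻¹.
C_ss = Q C_in/(Q + kV) = 2.5885 g/L; C(t) = C_ss + (C₀ − C_ss) e^(−a t).
C(30.2) = 2.5885 + (-0.86846)·e^(−0.036504·30.2) = 2.5885 + (-0.86846)·0.33206 = 2.3001 g/L.

2.30 g/L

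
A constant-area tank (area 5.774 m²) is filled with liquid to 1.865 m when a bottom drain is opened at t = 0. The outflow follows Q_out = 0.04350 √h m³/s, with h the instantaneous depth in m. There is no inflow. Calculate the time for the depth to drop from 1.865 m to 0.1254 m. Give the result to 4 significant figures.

A dh/dt = −Q_out = −0.04350 √h.
∫ h^(−1/2) dh = −(0.04350/A) ∫ dt, giving 2√h = 2√h₀ − (0.04350/A) t.
t = 2A(√h₀ − √h)/0.04350 = 2·5.774·(√1.865 − √0.1254)/0.04350
  = 11.5480 × (1.36565 − 0.354119) / 0.04350 = 268.533 s.

268.5 s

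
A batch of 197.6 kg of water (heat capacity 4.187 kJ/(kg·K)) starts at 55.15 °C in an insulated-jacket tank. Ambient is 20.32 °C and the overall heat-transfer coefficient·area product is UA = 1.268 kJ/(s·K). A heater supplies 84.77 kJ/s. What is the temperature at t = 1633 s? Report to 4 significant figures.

Unsteady energy balance on the tank contents: M c_p dT/dt = −UA(T − T_amb) + Q̇.
dT/dt = (T_ss − T)/τ with T_ss = T_amb + Q̇/UA = 20.32 + 84.77/1.268 = 87.1733 °C, τ = M c_p/UA = 197.6·4.187/1.268 = 652.485 s.
This is linear first-order; T(t) = T_ss + (T₀ − T_ss) e^(−t/τ).
T(1633) = 87.1733 + (-32.0233)·0.0818605 = 84.5519 °C.

84.55 °C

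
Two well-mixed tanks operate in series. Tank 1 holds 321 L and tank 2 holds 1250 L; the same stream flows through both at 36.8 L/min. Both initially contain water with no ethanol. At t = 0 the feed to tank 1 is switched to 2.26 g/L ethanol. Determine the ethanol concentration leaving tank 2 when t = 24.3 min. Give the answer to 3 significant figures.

0.821 g/L

Time constants: τᵢ = Vᵢ/Q for each well-mixed tank.
τ₁ = 321/36.8 = 8.7228 min; τ₂ = 1250/36.8 = 33.967 min.
Solving the cascade with C₁(0)=C₂(0)=0 gives C₂(t) = C_in[1 − (τ₁ e^(−t/τ₁) − τ₂ e^(−t/τ₂))/(τ₁ − τ₂)].
At t = 24.3: e^(−t/τ₁) = 0.061680, e^(−t/τ₂) = 0.48900.
C₂ = 2.26·[1 − (8.7228·0.061680 − 33.967·0.48900)/(-25.245)] = 2.26·0.36335 = 0.82116 g/L.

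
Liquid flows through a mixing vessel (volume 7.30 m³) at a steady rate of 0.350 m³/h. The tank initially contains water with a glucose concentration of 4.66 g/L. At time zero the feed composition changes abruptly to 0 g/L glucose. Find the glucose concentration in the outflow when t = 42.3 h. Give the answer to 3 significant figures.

0.613 g/L

Species balance on the tank: V dC/dt = Q(C_in − C).
Time constant τ = V/Q = 7.30/0.350 = 20.857 h.
C approaches C_in exponentially: C(t) = C_in + (C₀ − C_in) e^(−t/τ).
C(42.3) = 0 + (4.66 − 0)·e^(−42.3/20.857) = 0 + (4.6600)·0.13159 = 0.61320 g/L.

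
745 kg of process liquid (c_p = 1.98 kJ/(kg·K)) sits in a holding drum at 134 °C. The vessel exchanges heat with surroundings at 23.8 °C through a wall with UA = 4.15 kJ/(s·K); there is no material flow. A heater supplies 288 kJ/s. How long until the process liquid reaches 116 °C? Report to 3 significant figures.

207 s

M c_p dT/dt = −UA(T − T_amb) + Q̇.
τ = M c_p/UA = 355.45 s; T_ss = T_amb + Q̇/UA = 23.8 + 288/4.15 = 93.198 °C.
T(t) = T_ss + (T₀ − T_ss)e^(−t/τ); set T = 116:
t = −τ ln[(T − T_ss)/(T₀ − T_ss)] = −355.45 · ln(0.55885) = 206.82 s.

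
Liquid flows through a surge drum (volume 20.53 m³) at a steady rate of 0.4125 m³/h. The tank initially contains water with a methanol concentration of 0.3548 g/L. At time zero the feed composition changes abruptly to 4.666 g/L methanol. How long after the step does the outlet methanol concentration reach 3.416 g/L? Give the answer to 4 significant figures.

61.62 h

Species balance: V dC/dt = Q(C_in − C) ⇒ τ = V/Q = 49.7697 h.
C(t) = C_in + (C₀ − C_in) e^(−t/τ). Set C = 3.416 and solve for t:
e^(−t/τ) = (C − C_in)/(C₀ − C_in) = (3.416 − 4.666)/(0.3548 − 4.666) = 0.289942
t = −τ ln(…) = 49.7697 × 1.23807 = 61.6185 h.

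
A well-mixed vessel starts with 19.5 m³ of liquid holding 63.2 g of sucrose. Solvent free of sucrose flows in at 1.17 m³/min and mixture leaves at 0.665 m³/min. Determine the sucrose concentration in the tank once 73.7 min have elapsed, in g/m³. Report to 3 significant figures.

Total volume: dV/dt = Q_in − Q_out = 0.50500 m³/min, so V(t) = 19.5 + 0.50500 t and V(73.7) = 56.718 m³.
Solute balance: dm/dt = 0 − Q_out C = −Q_out m/V(t).
Separate: dm/m = −Q_out dt/V(t) ⇒ ln(m/m₀) = −(Q_out/(Q_in−Q_out)) ln(V/V₀).
m = m₀ (V₀/V)^(Q_out/(Q_in−Q_out)) = 63.2 × (19.5/56.718)^(1.3168) = 15.492 g.
C = m/V = 15.492/56.718 = 0.27314 g/m³.

0.273 g/m³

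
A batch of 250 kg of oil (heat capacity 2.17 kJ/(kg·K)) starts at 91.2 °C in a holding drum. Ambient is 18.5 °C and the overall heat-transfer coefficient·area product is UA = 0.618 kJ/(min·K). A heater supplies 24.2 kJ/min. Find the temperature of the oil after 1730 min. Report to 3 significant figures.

Lumped-capacitance energy balance: M c_p dT/dt = UA(T_amb − T) + Q̇.
dT/dt = (T_ss − T)/τ with T_ss = T_amb + Q̇/UA = 18.5 + 24.2/0.618 = 57.659 °C, τ = M c_p/UA = 250·2.17/0.618 = 877.83 min.
Solution: T(t) = T_ss + (T₀ − T_ss) e^(−t/τ).
T(1730) = 57.659 + (33.541)·0.13935 = 62.333 °C.

62.3 °C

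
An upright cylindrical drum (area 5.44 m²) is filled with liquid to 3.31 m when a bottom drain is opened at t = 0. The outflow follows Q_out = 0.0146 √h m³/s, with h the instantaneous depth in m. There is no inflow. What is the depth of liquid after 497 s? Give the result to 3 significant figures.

1.33 m

A dh/dt = −Q_out = −0.0146 √h.
∫ h^(−1/2) dh = −(0.0146/A) ∫ dt, giving 2√h = 2√h₀ − (0.0146/A) t.
√h = √3.31 − 0.0146·497/(2·5.44) = 1.8193 − 0.66693 = 1.1524.
h = 1.1524² = 1.3280 m.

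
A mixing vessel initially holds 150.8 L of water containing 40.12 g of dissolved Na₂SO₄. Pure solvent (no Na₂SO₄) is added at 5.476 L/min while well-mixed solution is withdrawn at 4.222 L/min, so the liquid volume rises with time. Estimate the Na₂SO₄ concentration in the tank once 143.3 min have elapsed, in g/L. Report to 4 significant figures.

0.008647 g/L

Let m(t) be the amount of Na₂SO₄. Volume: V(t) = V₀ + (Q_in − Q_out) t = 150.8 + 1.25400 t; V(143.3) = 330.498 L.
No Na₂SO₄ enters, so dm/dt = −Q_out · (m/V).
Separate: dm/m = −Q_out dt/V(t) ⇒ ln(m/m₀) = −(Q_out/(Q_in−Q_out)) ln(V/V₀).
m = m₀ (V₀/V)^(Q_out/(Q_in−Q_out)) = 40.12 × (150.8/330.498)^(3.36683) = 2.85795 g.
C = m/V = 2.85795/330.498 = 0.00864741 g/L.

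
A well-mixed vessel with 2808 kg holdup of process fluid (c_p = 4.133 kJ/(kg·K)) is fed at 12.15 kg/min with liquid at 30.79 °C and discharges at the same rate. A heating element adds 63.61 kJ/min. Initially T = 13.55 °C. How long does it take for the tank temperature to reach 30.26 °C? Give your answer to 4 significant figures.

539.0 min

M c_p dT/dt = ṁ c_p (T_in − T) + Q̇.
τ = M/ṁ = 231.111 min; T_ss = T_in + Q̇/(ṁ c_p) = 32.0567 °C.
T(t) = T_ss + (T₀ − T_ss) e^(−t/τ). Set T = 30.26:
e^(−t/τ) = (30.26 − 32.0567)/(13.55 − 32.0567) = 0.0970852
t = −231.111 · ln(0.0970852) = 538.990 min.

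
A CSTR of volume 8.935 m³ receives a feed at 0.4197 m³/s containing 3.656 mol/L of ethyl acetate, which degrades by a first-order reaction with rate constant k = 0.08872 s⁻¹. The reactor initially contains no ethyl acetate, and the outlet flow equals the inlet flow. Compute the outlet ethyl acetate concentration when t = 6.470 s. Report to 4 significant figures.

0.7396 mol/L

V dC/dt = Q(C_in − C) − k V C.
dC/dt = (Q/V) C_in − (Q/V + k) C; effective rate a = Q/V + k = 0.0469726 + 0.08872 = 0.135693 s⁻¹.
C_ss = Q C_in/(Q + kV) = 1.26559 mol/L; C(t) = C_ss + (C₀ − C_ss) e^(−a t).
C(6.470) = 1.26559 + (-1.26559)·e^(−0.135693·6.470) = 1.26559 + (-1.26559)·0.415642 = 0.739560 mol/L.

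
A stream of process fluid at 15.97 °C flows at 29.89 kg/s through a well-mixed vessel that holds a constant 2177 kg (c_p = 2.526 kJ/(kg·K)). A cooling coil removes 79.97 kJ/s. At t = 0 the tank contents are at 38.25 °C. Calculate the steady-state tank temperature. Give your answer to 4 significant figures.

14.91 °C

M c_p dT/dt = ṁ c_p (T_in − T) − Q̇.
At steady state dT/dt = 0 ⇒ T_ss = T_in − Q̇/(ṁ c_p) = 15.97 − 79.97/(29.89·2.526) = 14.9108 °C.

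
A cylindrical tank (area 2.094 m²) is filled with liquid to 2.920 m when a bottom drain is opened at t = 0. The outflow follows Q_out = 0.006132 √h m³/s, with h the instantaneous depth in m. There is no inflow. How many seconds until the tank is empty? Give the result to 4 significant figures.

With no inflow, A dh/dt = −0.006132 √h.
Separate and integrate: 2(√h − √h₀) = −(0.006132/A) t.
Tank is empty when √h = 0: t_empty = 2A√h₀/0.006132.
t_empty = 2·2.094·√2.920/0.006132 = 4.18800·1.70880/0.006132 = 1167.07 s.

1167 s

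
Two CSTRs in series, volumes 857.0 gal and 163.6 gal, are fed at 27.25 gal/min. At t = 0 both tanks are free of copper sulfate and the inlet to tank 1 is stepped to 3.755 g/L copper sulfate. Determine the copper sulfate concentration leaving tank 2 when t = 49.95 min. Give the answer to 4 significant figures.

2.807 g/L

Time constants: τᵢ = Vᵢ/Q for each well-mixed tank.
τ₁ = 857.0/27.25 = 31.4495 min; τ₂ = 163.6/27.25 = 6.00367 min.
Tank 1: C₁ = C_in(1 − e^(−t/τ₁)). Tank 2 (τ₁ ≠ τ₂): C₂ = C_in[1 − (τ₁ e^(−t/τ₁) − τ₂ e^(−t/τ₂))/(τ₁ − τ₂)].
At t = 49.95: e^(−t/τ₁) = 0.204281, e^(−t/τ₂) = 0.000243617.
C₂ = 3.755·[1 − (31.4495·0.204281 − 6.00367·0.000243617)/(25.4459)] = 3.755·0.747579 = 2.80716 g/L.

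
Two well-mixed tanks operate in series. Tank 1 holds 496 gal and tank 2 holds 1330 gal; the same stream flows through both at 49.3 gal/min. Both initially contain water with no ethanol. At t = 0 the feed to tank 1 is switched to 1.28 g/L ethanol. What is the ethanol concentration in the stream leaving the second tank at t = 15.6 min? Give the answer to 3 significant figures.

Each tank obeys Vᵢ dCᵢ/dt = Q(Cᵢ₋₁ − Cᵢ), so τᵢ = Vᵢ/Q.
τ₁ = 496/49.3 = 10.061 min; τ₂ = 1330/49.3 = 26.978 min.
Solving the cascade with C₁(0)=C₂(0)=0 gives C₂(t) = C_in[1 − (τ₁ e^(−t/τ₁) − τ₂ e^(−t/τ₂))/(τ₁ − τ₂)].
At t = 15.6: e^(−t/τ₁) = 0.21213, e^(−t/τ₂) = 0.56088.
C₂ = 1.28·[1 − (10.061·0.21213 − 26.978·0.56088)/(-16.917)] = 1.28·0.23172 = 0.29660 g/L.

0.297 g/L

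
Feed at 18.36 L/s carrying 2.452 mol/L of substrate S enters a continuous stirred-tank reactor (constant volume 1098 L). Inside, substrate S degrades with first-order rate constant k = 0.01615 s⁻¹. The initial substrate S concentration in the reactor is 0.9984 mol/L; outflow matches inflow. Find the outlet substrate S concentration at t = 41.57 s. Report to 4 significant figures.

1.184 mol/L

V dC/dt = Q(C_in − C) − k V C.
dC/dt = (Q/V) C_in − (Q/V + k) C; effective rate a = Q/V + k = 0.0167213 + 0.01615 = 0.0328713 s⁻¹.
C_ss = Q C_in/(Q + kV) = 1.24731 mol/L; C(t) = C_ss + (C₀ − C_ss) e^(−a t).
C(41.57) = 1.24731 + (-0.248908)·e^(−0.0328713·41.57) = 1.24731 + (-0.248908)·0.255008 = 1.18383 mol/L.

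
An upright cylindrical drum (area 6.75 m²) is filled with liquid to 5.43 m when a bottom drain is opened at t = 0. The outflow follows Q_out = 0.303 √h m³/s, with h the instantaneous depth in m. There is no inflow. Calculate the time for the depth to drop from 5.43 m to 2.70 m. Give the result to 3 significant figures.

30.6 s

With no inflow, A dh/dt = −0.303 √h.
This is separable: 2 d(√h)/dt = −0.303/A, so √h = √h₀ − (0.303/(2A)) t.
t = 2A(√h₀ − √h)/0.303 = 2·6.75·(√5.43 − √2.70)/0.303
  = 13.500 × (2.3302 − 1.6432) / 0.303 = 30.612 s.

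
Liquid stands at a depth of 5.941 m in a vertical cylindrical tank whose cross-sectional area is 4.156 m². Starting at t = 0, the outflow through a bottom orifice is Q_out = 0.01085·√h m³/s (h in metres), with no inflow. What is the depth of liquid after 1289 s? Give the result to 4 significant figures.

0.5698 m

A dh/dt = −Q_out = −0.01085 √h.
Separate and integrate: 2(√h − √h₀) = −(0.01085/A) t.
√h = √5.941 − 0.01085·1289/(2·4.156) = 2.43742 − 1.68259 = 0.754831.
h = 0.754831² = 0.569770 m.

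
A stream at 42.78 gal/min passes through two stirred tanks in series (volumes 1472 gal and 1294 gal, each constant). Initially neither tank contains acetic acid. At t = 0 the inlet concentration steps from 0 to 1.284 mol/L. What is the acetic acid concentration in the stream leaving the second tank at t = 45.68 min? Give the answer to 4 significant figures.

0.5305 mol/L

Each tank obeys Vᵢ dCᵢ/dt = Q(Cᵢ₋₁ − Cᵢ), so τᵢ = Vᵢ/Q.
τ₁ = 1472/42.78 = 34.4086 min; τ₂ = 1294/42.78 = 30.2478 min.
Solving the cascade with C₁(0)=C₂(0)=0 gives C₂(t) = C_in[1 − (τ₁ e^(−t/τ₁) − τ₂ e^(−t/τ₂))/(τ₁ − τ₂)].
At t = 45.68: e^(−t/τ₁) = 0.265119, e^(−t/τ₂) = 0.220867.
C₂ = 1.284·[1 − (34.4086·0.265119 − 30.2478·0.220867)/(4.16082)] = 1.284·0.413182 = 0.530526 mol/L.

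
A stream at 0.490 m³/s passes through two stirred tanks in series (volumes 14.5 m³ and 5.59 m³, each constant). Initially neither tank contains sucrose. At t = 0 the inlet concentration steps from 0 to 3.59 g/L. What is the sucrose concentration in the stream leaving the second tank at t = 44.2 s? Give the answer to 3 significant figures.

2.32 g/L

Each tank obeys Vᵢ dCᵢ/dt = Q(Cᵢ₋₁ − Cᵢ), so τᵢ = Vᵢ/Q.
τ₁ = 14.5/0.490 = 29.592 s; τ₂ = 5.59/0.490 = 11.408 s.
Tank 1: C₁ = C_in(1 − e^(−t/τ₁)). Tank 2 (τ₁ ≠ τ₂): C₂ = C_in[1 − (τ₁ e^(−t/τ₁) − τ₂ e^(−t/τ₂))/(τ₁ − τ₂)].
At t = 44.2: e^(−t/τ₁) = 0.22455, e^(−t/τ₂) = 0.020766.
C₂ = 3.59·[1 − (29.592·0.22455 − 11.408·0.020766)/(18.184)] = 3.59·0.64760 = 2.3249 g/L.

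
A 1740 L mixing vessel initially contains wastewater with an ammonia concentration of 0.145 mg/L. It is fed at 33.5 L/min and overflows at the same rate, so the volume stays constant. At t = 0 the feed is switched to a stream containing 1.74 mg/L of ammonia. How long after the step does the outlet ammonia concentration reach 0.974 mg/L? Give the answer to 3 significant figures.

Species balance: V dC/dt = Q(C_in − C) ⇒ τ = V/Q = 51.940 min.
C(t) = C_in + (C₀ − C_in) e^(−t/τ). Set C = 0.974 and solve for t:
e^(−t/τ) = (C − C_in)/(C₀ − C_in) = (0.974 − 1.74)/(0.145 − 1.74) = 0.48025
t = −τ ln(…) = 51.940 × 0.73345 = 38.095 min.

38.1 min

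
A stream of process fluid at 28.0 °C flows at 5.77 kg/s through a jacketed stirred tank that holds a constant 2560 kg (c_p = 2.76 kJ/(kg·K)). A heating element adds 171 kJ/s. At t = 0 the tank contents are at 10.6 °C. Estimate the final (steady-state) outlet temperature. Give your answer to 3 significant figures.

38.7 °C

M c_p dT/dt = ṁ c_p (T_in − T) + Q̇.
At steady state dT/dt = 0 ⇒ T_ss = T_in + Q̇/(ṁ c_p) = 28.0 + 171/(5.77·2.76) = 38.738 °C.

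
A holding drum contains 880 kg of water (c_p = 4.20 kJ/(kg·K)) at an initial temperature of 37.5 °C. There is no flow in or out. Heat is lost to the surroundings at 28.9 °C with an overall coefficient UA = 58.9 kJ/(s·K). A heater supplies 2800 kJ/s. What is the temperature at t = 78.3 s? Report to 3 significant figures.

65.3 °C

Energy balance: M c_p dT/dt = −UA(T − T_amb) + Q̇.
dT/dt = (T_ss − T)/τ with T_ss = T_amb + Q̇/UA = 28.9 + 2800/58.9 = 76.438 °C, τ = M c_p/UA = 880·4.20/58.9 = 62.750 s.
Solution: T(t) = T_ss + (T₀ − T_ss) e^(−t/τ).
T(78.3) = 76.438 + (-38.938)·0.28714 = 65.258 °C.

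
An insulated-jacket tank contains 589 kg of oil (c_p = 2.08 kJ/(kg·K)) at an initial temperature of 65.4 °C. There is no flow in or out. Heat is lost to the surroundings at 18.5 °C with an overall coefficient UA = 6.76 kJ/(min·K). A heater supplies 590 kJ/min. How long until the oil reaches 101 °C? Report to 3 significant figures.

Lumped-capacitance energy balance: M c_p dT/dt = UA(T_amb − T) + Q̇.
τ = M c_p/UA = 181.23 min; T_ss = T_amb + Q̇/UA = 18.5 + 590/6.76 = 105.78 °C.
T(t) = T_ss + (T₀ − T_ss)e^(−t/τ); set T = 101:
t = −τ ln[(T − T_ss)/(T₀ − T_ss)] = −181.23 · ln(0.11833) = 386.79 min.

387 min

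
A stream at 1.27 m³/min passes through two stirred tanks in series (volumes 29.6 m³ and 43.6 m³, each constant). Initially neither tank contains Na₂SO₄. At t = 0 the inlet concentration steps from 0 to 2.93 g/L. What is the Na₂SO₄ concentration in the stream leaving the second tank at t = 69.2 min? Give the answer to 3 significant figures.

2.03 g/L

Species balance on tank i: dCᵢ/dt = (Cᵢ₋₁ − Cᵢ)/τᵢ with τᵢ = Vᵢ/Q.
τ₁ = 29.6/1.27 = 23.307 min; τ₂ = 43.6/1.27 = 34.331 min.
Tank 1: C₁ = C_in(1 − e^(−t/τ₁)). Tank 2 (τ₁ ≠ τ₂): C₂ = C_in[1 − (τ₁ e^(−t/τ₁) − τ₂ e^(−t/τ₂))/(τ₁ − τ₂)].
At t = 69.2: e^(−t/τ₁) = 0.051352, e^(−t/τ₂) = 0.13323.
C₂ = 2.93·[1 − (23.307·0.051352 − 34.331·0.13323)/(-11.024)] = 2.93·0.69366 = 2.0324 g/L.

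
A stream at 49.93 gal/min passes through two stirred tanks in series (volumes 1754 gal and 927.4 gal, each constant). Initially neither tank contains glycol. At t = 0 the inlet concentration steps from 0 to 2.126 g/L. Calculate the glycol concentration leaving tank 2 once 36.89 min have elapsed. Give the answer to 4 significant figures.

Each tank obeys Vᵢ dCᵢ/dt = Q(Cᵢ₋₁ − Cᵢ), so τᵢ = Vᵢ/Q.
τ₁ = 1754/49.93 = 35.1292 min; τ₂ = 927.4/49.93 = 18.5740 min.
Tank 1: C₁ = C_in(1 − e^(−t/τ₁)). Tank 2 (τ₁ ≠ τ₂): C₂ = C_in[1 − (τ₁ e^(−t/τ₁) − τ₂ e^(−t/τ₂))/(τ₁ − τ₂)].
At t = 36.89: e^(−t/τ₁) = 0.349894, e^(−t/τ₂) = 0.137228.
C₂ = 2.126·[1 − (35.1292·0.349894 − 18.5740·0.137228)/(16.5552)] = 2.126·0.411506 = 0.874862 g/L.

0.8749 g/L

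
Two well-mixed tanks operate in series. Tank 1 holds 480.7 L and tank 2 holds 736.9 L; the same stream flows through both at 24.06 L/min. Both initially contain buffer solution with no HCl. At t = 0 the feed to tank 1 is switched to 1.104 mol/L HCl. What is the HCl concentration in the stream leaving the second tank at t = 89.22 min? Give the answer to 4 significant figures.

0.9554 mol/L

Species balance on tank i: dCᵢ/dt = (Cᵢ₋₁ − Cᵢ)/τᵢ with τᵢ = Vᵢ/Q.
τ₁ = 480.7/24.06 = 19.9792 min; τ₂ = 736.9/24.06 = 30.6276 min.
Tank 1: C₁ = C_in(1 − e^(−t/τ₁)). Tank 2 (τ₁ ≠ τ₂): C₂ = C_in[1 − (τ₁ e^(−t/τ₁) − τ₂ e^(−t/τ₂))/(τ₁ − τ₂)].
At t = 89.22: e^(−t/τ₁) = 0.0114973, e^(−t/τ₂) = 0.0543093.
C₂ = 1.104·[1 − (19.9792·0.0114973 − 30.6276·0.0543093)/(-10.6484)] = 1.104·0.865364 = 0.955362 mol/L.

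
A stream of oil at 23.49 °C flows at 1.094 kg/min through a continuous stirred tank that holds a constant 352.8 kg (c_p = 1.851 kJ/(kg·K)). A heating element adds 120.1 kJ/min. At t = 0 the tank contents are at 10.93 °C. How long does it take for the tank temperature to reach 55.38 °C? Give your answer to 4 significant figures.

Energy balance: M c_p dT/dt = ṁ c_p (T_in − T) + 120.1.
τ = M/ṁ = 322.486 min; T_ss = T_in + Q̇/(ṁ c_p) = 82.7988 °C.
T(t) = T_ss + (T₀ − T_ss) e^(−t/τ). Set T = 55.38:
e^(−t/τ) = (55.38 − 82.7988)/(10.93 − 82.7988) = 0.381512
t = −322.486 · ln(0.381512) = 310.752 min.

310.8 min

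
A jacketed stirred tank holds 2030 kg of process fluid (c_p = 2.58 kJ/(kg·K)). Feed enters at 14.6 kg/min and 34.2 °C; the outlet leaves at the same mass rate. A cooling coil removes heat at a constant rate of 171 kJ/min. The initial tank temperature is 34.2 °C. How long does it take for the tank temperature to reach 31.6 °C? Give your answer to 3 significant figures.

118 min

Heat balance on the well-mixed liquid: M c_p dT/dt = ṁ c_p (T_in − T) − 171.
τ = M/ṁ = 139.04 min; T_ss = T_in − Q̇/(ṁ c_p) = 29.660 °C.
T(t) = T_ss + (T₀ − T_ss) e^(−t/τ). Set T = 31.6:
e^(−t/τ) = (31.6 − 29.660)/(34.2 − 29.660) = 0.42727
t = −139.04 · ln(0.42727) = 118.23 min.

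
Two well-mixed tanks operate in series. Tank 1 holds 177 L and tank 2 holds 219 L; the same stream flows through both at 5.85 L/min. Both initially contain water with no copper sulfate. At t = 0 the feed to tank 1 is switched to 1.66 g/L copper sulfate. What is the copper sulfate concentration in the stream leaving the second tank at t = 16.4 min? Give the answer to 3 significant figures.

0.143 g/L

Each tank obeys Vᵢ dCᵢ/dt = Q(Cᵢ₋₁ − Cᵢ), so τᵢ = Vᵢ/Q.
τ₁ = 177/5.85 = 30.256 min; τ₂ = 219/5.85 = 37.436 min.
Tank 1: C₁ = C_in(1 − e^(−t/τ₁)). Tank 2 (τ₁ ≠ τ₂): C₂ = C_in[1 − (τ₁ e^(−t/τ₁) − τ₂ e^(−t/τ₂))/(τ₁ − τ₂)].
At t = 16.4: e^(−t/τ₁) = 0.58156, e^(−t/τ₂) = 0.64527.
C₂ = 1.66·[1 − (30.256·0.58156 − 37.436·0.64527)/(-7.1795)] = 1.66·0.086241 = 0.14316 g/L.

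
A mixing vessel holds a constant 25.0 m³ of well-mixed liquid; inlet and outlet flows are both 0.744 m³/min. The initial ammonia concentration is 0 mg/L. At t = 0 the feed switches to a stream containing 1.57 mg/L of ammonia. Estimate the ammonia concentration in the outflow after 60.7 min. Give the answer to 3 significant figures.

1.31 mg/L

Mass balance on the solute (V constant): V dC/dt = Q(C_in − C).
So dC/dt = (C_in − C)/τ with τ = V/Q = 25.0/0.744 = 33.602 min.
Solution: C(t) = C_in + (C₀ − C_in) e^(−t/τ).
C(60.7) = 1.57 + (0 − 1.57)·e^(−60.7/33.602) = 1.57 + (-1.5700)·0.16424 = 1.3121 mg/L.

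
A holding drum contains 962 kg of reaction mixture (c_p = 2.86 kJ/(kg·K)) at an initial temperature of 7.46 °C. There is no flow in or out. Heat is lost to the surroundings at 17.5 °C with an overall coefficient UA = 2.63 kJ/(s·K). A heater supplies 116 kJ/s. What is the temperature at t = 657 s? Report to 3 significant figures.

32.7 °C

M c_p dT/dt = −UA(T − T_amb) + Q̇.
dT/dt = (T_ss − T)/τ with T_ss = T_amb + Q̇/UA = 17.5 + 116/2.63 = 61.606 °C, τ = M c_p/UA = 962·2.86/2.63 = 1046.1 s.
T approaches T_ss exponentially: T(t) = T_ss + (T₀ − T_ss) e^(−t/τ).
T(657) = 61.606 + (-54.146)·0.53364 = 32.712 °C.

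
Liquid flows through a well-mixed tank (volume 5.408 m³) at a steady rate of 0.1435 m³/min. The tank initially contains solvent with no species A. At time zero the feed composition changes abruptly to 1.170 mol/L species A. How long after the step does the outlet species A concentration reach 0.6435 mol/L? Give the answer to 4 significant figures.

Species balance: V dC/dt = Q(C_in − C) ⇒ τ = V/Q = 37.6864 min.
C(t) = C_in + (C₀ − C_in) e^(−t/τ). Set C = 0.6435 and solve for t:
e^(−t/τ) = (C − C_in)/(C₀ − C_in) = (0.6435 − 1.170)/(0 − 1.170) = 0.450000
t = −τ ln(…) = 37.6864 × 0.798508 = 30.0929 min.

30.09 min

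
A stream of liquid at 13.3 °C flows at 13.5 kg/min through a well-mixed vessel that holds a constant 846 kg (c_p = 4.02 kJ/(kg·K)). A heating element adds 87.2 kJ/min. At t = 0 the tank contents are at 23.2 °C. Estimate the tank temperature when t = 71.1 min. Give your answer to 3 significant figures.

M c_p dT/dt = ṁ c_p (T_in − T) + Q̇.
τ = M/ṁ = 62.667 min; T_ss = T_in + Q̇/(ṁ c_p) = 13.3 + 87.2/(13.5·4.02) = 14.907 °C.
T approaches T_ss exponentially: T(t) = T_ss + (T₀ − T_ss) e^(−t/τ).
T(71.1) = 14.907 + (8.2932)·e^(−71.1/62.667) = 14.907 + (8.2932)·0.32156 = 17.574 °C.

17.6 °C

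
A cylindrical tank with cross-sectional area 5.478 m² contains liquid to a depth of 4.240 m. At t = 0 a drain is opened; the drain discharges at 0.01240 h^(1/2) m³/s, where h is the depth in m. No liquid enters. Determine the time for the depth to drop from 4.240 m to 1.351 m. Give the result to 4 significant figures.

Mass balance (ρ constant): A dh/dt = −0.01240 √h.
This is separable: 2 d(√h)/dt = −0.01240/A, so √h = √h₀ − (0.01240/(2A)) t.
t = 2A(√h₀ − √h)/0.01240 = 2·5.478·(√4.240 − √1.351)/0.01240
  = 10.9560 × (2.05913 − 1.16233) / 0.01240 = 792.367 s.

792.4 s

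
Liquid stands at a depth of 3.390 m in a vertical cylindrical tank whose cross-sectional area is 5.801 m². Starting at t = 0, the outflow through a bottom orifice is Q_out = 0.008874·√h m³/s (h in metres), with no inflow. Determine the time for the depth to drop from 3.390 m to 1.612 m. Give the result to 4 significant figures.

With no inflow, A dh/dt = −0.008874 √h.
∫ h^(−1/2) dh = −(0.008874/A) ∫ dt, giving 2√h = 2√h₀ − (0.008874/A) t.
t = 2A(√h₀ − √h)/0.008874 = 2·5.801·(√3.390 − √1.612)/0.008874
  = 11.6020 × (1.84120 − 1.26965) / 0.008874 = 747.253 s.

747.3 s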